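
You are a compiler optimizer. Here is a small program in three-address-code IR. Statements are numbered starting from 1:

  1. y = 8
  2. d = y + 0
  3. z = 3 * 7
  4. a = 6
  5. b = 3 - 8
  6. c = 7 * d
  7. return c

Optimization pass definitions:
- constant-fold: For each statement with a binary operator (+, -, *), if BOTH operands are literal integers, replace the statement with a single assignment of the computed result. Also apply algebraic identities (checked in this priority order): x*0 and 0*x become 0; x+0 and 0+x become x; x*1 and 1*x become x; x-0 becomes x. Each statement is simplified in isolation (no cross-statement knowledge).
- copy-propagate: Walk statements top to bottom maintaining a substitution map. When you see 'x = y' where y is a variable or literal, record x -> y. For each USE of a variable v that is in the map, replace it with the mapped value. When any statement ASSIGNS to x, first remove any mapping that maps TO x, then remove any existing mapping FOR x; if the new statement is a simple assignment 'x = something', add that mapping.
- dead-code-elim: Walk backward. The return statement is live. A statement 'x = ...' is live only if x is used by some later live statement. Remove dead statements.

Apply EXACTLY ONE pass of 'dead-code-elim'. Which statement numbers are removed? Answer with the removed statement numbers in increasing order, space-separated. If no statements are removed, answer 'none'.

Backward liveness scan:
Stmt 1 'y = 8': KEEP (y is live); live-in = []
Stmt 2 'd = y + 0': KEEP (d is live); live-in = ['y']
Stmt 3 'z = 3 * 7': DEAD (z not in live set ['d'])
Stmt 4 'a = 6': DEAD (a not in live set ['d'])
Stmt 5 'b = 3 - 8': DEAD (b not in live set ['d'])
Stmt 6 'c = 7 * d': KEEP (c is live); live-in = ['d']
Stmt 7 'return c': KEEP (return); live-in = ['c']
Removed statement numbers: [3, 4, 5]
Surviving IR:
  y = 8
  d = y + 0
  c = 7 * d
  return c

Answer: 3 4 5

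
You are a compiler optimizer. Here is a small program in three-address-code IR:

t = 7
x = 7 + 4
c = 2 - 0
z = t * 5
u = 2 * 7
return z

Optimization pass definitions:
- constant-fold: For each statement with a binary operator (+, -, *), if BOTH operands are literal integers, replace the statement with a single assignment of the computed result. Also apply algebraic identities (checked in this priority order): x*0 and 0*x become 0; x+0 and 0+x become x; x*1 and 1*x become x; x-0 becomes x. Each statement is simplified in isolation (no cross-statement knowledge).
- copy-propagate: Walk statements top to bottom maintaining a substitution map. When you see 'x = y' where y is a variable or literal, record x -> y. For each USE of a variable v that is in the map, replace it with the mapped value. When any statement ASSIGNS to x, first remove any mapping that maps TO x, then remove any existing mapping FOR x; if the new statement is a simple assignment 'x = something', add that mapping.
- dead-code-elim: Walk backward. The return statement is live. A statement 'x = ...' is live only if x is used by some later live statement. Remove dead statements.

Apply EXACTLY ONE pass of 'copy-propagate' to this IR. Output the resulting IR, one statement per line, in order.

Applying copy-propagate statement-by-statement:
  [1] t = 7  (unchanged)
  [2] x = 7 + 4  (unchanged)
  [3] c = 2 - 0  (unchanged)
  [4] z = t * 5  -> z = 7 * 5
  [5] u = 2 * 7  (unchanged)
  [6] return z  (unchanged)
Result (6 stmts):
  t = 7
  x = 7 + 4
  c = 2 - 0
  z = 7 * 5
  u = 2 * 7
  return z

Answer: t = 7
x = 7 + 4
c = 2 - 0
z = 7 * 5
u = 2 * 7
return z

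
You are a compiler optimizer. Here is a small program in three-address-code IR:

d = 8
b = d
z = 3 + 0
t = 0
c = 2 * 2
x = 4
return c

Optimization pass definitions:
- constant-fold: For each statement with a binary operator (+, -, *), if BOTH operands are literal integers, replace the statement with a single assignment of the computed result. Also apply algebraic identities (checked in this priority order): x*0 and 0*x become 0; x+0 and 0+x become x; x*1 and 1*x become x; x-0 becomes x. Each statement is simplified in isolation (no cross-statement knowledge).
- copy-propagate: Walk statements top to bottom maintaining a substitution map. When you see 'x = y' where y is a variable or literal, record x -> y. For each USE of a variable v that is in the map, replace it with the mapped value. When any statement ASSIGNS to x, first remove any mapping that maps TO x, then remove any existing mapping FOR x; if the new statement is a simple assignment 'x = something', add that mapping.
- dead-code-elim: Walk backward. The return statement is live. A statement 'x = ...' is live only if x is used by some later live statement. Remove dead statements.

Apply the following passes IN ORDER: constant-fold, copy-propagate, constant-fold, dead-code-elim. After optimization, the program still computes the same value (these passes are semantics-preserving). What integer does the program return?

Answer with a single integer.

Initial IR:
  d = 8
  b = d
  z = 3 + 0
  t = 0
  c = 2 * 2
  x = 4
  return c
After constant-fold (7 stmts):
  d = 8
  b = d
  z = 3
  t = 0
  c = 4
  x = 4
  return c
After copy-propagate (7 stmts):
  d = 8
  b = 8
  z = 3
  t = 0
  c = 4
  x = 4
  return 4
After constant-fold (7 stmts):
  d = 8
  b = 8
  z = 3
  t = 0
  c = 4
  x = 4
  return 4
After dead-code-elim (1 stmts):
  return 4
Evaluate:
  d = 8  =>  d = 8
  b = d  =>  b = 8
  z = 3 + 0  =>  z = 3
  t = 0  =>  t = 0
  c = 2 * 2  =>  c = 4
  x = 4  =>  x = 4
  return c = 4

Answer: 4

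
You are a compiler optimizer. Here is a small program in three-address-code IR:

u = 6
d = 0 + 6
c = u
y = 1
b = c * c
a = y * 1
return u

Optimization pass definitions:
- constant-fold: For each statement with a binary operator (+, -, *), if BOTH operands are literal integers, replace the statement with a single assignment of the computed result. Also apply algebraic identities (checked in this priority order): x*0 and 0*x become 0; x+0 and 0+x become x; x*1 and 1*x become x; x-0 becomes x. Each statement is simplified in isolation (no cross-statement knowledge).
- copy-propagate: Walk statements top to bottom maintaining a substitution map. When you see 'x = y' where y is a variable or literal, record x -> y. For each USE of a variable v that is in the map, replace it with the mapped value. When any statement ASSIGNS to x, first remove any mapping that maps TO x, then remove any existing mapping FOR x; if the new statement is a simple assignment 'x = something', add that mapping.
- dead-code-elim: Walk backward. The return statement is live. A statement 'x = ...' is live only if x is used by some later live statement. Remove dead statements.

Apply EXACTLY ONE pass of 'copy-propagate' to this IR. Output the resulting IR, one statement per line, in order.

Applying copy-propagate statement-by-statement:
  [1] u = 6  (unchanged)
  [2] d = 0 + 6  (unchanged)
  [3] c = u  -> c = 6
  [4] y = 1  (unchanged)
  [5] b = c * c  -> b = 6 * 6
  [6] a = y * 1  -> a = 1 * 1
  [7] return u  -> return 6
Result (7 stmts):
  u = 6
  d = 0 + 6
  c = 6
  y = 1
  b = 6 * 6
  a = 1 * 1
  return 6

Answer: u = 6
d = 0 + 6
c = 6
y = 1
b = 6 * 6
a = 1 * 1
return 6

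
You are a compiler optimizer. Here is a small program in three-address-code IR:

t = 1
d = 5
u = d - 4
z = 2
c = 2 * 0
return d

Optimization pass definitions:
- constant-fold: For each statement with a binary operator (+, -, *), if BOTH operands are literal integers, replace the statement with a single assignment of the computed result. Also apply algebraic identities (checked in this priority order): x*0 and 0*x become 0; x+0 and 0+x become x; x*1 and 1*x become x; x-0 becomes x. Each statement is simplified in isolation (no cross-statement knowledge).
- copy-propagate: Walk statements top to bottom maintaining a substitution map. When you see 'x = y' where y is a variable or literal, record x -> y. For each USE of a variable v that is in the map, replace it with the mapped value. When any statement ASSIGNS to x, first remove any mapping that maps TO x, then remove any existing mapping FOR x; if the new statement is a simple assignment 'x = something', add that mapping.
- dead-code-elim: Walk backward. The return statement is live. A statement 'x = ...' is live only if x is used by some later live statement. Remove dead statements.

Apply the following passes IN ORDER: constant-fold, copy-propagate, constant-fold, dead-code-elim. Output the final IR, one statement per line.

Initial IR:
  t = 1
  d = 5
  u = d - 4
  z = 2
  c = 2 * 0
  return d
After constant-fold (6 stmts):
  t = 1
  d = 5
  u = d - 4
  z = 2
  c = 0
  return d
After copy-propagate (6 stmts):
  t = 1
  d = 5
  u = 5 - 4
  z = 2
  c = 0
  return 5
After constant-fold (6 stmts):
  t = 1
  d = 5
  u = 1
  z = 2
  c = 0
  return 5
After dead-code-elim (1 stmts):
  return 5

Answer: return 5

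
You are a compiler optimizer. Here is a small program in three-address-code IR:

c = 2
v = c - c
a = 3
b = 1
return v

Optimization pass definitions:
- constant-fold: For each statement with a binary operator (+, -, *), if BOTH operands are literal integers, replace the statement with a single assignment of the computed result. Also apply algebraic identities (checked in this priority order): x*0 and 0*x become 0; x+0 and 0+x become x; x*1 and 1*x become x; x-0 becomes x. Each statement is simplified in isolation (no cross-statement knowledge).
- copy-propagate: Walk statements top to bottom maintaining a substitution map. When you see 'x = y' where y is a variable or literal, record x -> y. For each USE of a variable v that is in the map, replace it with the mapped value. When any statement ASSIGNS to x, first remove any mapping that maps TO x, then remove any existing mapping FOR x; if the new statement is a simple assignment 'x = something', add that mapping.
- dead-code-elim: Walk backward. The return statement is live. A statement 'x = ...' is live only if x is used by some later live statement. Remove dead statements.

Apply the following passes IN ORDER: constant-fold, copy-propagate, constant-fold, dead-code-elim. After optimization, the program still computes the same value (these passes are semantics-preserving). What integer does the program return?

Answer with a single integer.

Initial IR:
  c = 2
  v = c - c
  a = 3
  b = 1
  return v
After constant-fold (5 stmts):
  c = 2
  v = c - c
  a = 3
  b = 1
  return v
After copy-propagate (5 stmts):
  c = 2
  v = 2 - 2
  a = 3
  b = 1
  return v
After constant-fold (5 stmts):
  c = 2
  v = 0
  a = 3
  b = 1
  return v
After dead-code-elim (2 stmts):
  v = 0
  return v
Evaluate:
  c = 2  =>  c = 2
  v = c - c  =>  v = 0
  a = 3  =>  a = 3
  b = 1  =>  b = 1
  return v = 0

Answer: 0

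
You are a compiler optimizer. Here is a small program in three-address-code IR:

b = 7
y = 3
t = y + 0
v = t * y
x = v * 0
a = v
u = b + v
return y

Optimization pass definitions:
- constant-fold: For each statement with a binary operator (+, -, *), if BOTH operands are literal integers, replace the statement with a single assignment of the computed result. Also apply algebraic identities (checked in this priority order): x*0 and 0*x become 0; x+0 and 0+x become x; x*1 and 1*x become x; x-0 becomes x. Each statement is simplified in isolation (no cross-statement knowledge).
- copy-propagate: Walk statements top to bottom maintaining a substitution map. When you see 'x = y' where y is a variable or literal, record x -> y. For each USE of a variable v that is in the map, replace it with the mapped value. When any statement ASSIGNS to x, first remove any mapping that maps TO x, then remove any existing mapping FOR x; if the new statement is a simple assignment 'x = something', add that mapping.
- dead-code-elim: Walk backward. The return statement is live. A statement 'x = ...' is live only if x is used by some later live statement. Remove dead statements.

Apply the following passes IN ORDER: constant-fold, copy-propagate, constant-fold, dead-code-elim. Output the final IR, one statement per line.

Answer: return 3

Derivation:
Initial IR:
  b = 7
  y = 3
  t = y + 0
  v = t * y
  x = v * 0
  a = v
  u = b + v
  return y
After constant-fold (8 stmts):
  b = 7
  y = 3
  t = y
  v = t * y
  x = 0
  a = v
  u = b + v
  return y
After copy-propagate (8 stmts):
  b = 7
  y = 3
  t = 3
  v = 3 * 3
  x = 0
  a = v
  u = 7 + v
  return 3
After constant-fold (8 stmts):
  b = 7
  y = 3
  t = 3
  v = 9
  x = 0
  a = v
  u = 7 + v
  return 3
After dead-code-elim (1 stmts):
  return 3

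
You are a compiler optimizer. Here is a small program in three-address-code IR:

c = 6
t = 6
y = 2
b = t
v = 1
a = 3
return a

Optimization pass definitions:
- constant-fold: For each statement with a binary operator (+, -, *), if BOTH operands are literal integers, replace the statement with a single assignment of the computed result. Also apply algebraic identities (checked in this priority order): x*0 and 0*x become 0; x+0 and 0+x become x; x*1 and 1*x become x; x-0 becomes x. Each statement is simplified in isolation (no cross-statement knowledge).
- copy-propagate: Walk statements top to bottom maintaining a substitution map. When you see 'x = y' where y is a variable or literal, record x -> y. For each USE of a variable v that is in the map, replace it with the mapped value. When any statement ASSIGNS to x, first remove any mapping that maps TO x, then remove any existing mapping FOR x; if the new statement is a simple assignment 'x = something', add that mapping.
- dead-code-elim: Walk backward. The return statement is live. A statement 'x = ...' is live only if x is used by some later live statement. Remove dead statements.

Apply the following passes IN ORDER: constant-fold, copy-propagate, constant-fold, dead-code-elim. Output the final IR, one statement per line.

Initial IR:
  c = 6
  t = 6
  y = 2
  b = t
  v = 1
  a = 3
  return a
After constant-fold (7 stmts):
  c = 6
  t = 6
  y = 2
  b = t
  v = 1
  a = 3
  return a
After copy-propagate (7 stmts):
  c = 6
  t = 6
  y = 2
  b = 6
  v = 1
  a = 3
  return 3
After constant-fold (7 stmts):
  c = 6
  t = 6
  y = 2
  b = 6
  v = 1
  a = 3
  return 3
After dead-code-elim (1 stmts):
  return 3

Answer: return 3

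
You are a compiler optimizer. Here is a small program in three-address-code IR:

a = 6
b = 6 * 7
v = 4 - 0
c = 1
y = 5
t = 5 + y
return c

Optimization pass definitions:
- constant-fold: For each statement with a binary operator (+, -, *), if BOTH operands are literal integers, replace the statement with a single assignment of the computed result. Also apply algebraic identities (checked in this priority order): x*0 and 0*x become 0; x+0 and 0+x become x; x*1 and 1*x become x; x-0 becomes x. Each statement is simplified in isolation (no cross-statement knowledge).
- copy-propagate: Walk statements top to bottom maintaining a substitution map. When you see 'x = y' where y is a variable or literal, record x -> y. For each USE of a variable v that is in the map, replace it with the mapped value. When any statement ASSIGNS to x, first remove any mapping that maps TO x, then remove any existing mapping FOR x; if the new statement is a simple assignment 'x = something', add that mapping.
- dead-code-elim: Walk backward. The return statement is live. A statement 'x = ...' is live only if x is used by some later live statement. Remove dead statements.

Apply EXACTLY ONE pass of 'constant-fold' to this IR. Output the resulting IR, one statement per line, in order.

Answer: a = 6
b = 42
v = 4
c = 1
y = 5
t = 5 + y
return c

Derivation:
Applying constant-fold statement-by-statement:
  [1] a = 6  (unchanged)
  [2] b = 6 * 7  -> b = 42
  [3] v = 4 - 0  -> v = 4
  [4] c = 1  (unchanged)
  [5] y = 5  (unchanged)
  [6] t = 5 + y  (unchanged)
  [7] return c  (unchanged)
Result (7 stmts):
  a = 6
  b = 42
  v = 4
  c = 1
  y = 5
  t = 5 + y
  return c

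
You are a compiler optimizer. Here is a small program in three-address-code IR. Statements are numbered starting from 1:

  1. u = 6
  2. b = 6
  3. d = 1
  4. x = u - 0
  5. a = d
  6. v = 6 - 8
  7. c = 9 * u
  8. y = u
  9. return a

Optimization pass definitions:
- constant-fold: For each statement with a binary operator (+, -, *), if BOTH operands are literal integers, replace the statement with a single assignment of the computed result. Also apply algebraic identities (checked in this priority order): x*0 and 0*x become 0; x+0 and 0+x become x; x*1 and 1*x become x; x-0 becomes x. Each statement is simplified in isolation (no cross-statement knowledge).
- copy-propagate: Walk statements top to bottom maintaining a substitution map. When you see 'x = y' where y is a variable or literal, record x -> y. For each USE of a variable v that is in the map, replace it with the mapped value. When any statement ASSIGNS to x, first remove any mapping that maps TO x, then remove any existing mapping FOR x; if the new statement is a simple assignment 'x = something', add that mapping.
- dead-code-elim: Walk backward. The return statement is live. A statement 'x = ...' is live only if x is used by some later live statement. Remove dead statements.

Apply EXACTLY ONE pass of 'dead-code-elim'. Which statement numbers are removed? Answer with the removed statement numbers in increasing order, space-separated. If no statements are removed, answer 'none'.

Backward liveness scan:
Stmt 1 'u = 6': DEAD (u not in live set [])
Stmt 2 'b = 6': DEAD (b not in live set [])
Stmt 3 'd = 1': KEEP (d is live); live-in = []
Stmt 4 'x = u - 0': DEAD (x not in live set ['d'])
Stmt 5 'a = d': KEEP (a is live); live-in = ['d']
Stmt 6 'v = 6 - 8': DEAD (v not in live set ['a'])
Stmt 7 'c = 9 * u': DEAD (c not in live set ['a'])
Stmt 8 'y = u': DEAD (y not in live set ['a'])
Stmt 9 'return a': KEEP (return); live-in = ['a']
Removed statement numbers: [1, 2, 4, 6, 7, 8]
Surviving IR:
  d = 1
  a = d
  return a

Answer: 1 2 4 6 7 8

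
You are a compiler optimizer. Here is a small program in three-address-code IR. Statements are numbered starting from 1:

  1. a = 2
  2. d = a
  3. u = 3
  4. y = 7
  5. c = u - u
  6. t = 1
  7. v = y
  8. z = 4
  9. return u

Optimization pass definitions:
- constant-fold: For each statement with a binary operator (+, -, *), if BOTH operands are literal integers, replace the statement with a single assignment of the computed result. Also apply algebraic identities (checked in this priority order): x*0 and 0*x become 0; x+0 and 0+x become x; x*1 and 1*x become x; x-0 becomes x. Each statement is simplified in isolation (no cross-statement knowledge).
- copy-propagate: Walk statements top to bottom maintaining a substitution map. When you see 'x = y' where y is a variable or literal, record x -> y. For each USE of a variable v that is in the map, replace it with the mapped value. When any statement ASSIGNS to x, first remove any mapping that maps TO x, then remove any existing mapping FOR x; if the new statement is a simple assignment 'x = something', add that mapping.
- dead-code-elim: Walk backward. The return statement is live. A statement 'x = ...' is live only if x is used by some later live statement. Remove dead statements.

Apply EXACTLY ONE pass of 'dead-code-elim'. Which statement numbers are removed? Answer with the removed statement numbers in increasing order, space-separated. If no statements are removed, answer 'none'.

Answer: 1 2 4 5 6 7 8

Derivation:
Backward liveness scan:
Stmt 1 'a = 2': DEAD (a not in live set [])
Stmt 2 'd = a': DEAD (d not in live set [])
Stmt 3 'u = 3': KEEP (u is live); live-in = []
Stmt 4 'y = 7': DEAD (y not in live set ['u'])
Stmt 5 'c = u - u': DEAD (c not in live set ['u'])
Stmt 6 't = 1': DEAD (t not in live set ['u'])
Stmt 7 'v = y': DEAD (v not in live set ['u'])
Stmt 8 'z = 4': DEAD (z not in live set ['u'])
Stmt 9 'return u': KEEP (return); live-in = ['u']
Removed statement numbers: [1, 2, 4, 5, 6, 7, 8]
Surviving IR:
  u = 3
  return u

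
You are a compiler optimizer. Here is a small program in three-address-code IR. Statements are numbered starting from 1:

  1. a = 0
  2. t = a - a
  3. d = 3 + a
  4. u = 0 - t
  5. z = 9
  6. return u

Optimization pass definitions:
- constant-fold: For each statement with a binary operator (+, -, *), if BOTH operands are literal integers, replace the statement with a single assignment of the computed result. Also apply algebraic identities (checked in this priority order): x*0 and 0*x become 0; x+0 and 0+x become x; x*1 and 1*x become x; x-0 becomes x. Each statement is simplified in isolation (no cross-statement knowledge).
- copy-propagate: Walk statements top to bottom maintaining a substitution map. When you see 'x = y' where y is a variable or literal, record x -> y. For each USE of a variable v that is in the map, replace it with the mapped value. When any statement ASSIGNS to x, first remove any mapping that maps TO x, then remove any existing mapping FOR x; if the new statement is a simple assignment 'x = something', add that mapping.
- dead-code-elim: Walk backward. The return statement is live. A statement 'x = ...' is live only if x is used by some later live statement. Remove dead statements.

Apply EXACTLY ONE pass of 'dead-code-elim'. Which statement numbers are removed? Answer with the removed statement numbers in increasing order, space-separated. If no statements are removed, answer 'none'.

Backward liveness scan:
Stmt 1 'a = 0': KEEP (a is live); live-in = []
Stmt 2 't = a - a': KEEP (t is live); live-in = ['a']
Stmt 3 'd = 3 + a': DEAD (d not in live set ['t'])
Stmt 4 'u = 0 - t': KEEP (u is live); live-in = ['t']
Stmt 5 'z = 9': DEAD (z not in live set ['u'])
Stmt 6 'return u': KEEP (return); live-in = ['u']
Removed statement numbers: [3, 5]
Surviving IR:
  a = 0
  t = a - a
  u = 0 - t
  return u

Answer: 3 5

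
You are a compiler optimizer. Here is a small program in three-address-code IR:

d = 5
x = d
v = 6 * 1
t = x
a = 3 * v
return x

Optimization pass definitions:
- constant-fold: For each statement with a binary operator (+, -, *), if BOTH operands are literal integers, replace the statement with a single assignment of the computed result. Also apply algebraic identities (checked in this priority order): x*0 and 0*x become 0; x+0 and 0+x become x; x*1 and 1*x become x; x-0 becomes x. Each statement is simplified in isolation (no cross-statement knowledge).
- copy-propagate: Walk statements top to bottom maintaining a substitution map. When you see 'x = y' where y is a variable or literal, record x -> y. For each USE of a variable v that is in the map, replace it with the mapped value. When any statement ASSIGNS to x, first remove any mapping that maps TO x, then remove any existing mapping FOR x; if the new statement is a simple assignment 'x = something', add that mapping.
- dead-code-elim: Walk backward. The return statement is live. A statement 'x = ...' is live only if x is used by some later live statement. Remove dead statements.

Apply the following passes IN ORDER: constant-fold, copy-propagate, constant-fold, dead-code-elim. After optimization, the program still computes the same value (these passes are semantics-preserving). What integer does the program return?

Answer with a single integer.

Initial IR:
  d = 5
  x = d
  v = 6 * 1
  t = x
  a = 3 * v
  return x
After constant-fold (6 stmts):
  d = 5
  x = d
  v = 6
  t = x
  a = 3 * v
  return x
After copy-propagate (6 stmts):
  d = 5
  x = 5
  v = 6
  t = 5
  a = 3 * 6
  return 5
After constant-fold (6 stmts):
  d = 5
  x = 5
  v = 6
  t = 5
  a = 18
  return 5
After dead-code-elim (1 stmts):
  return 5
Evaluate:
  d = 5  =>  d = 5
  x = d  =>  x = 5
  v = 6 * 1  =>  v = 6
  t = x  =>  t = 5
  a = 3 * v  =>  a = 18
  return x = 5

Answer: 5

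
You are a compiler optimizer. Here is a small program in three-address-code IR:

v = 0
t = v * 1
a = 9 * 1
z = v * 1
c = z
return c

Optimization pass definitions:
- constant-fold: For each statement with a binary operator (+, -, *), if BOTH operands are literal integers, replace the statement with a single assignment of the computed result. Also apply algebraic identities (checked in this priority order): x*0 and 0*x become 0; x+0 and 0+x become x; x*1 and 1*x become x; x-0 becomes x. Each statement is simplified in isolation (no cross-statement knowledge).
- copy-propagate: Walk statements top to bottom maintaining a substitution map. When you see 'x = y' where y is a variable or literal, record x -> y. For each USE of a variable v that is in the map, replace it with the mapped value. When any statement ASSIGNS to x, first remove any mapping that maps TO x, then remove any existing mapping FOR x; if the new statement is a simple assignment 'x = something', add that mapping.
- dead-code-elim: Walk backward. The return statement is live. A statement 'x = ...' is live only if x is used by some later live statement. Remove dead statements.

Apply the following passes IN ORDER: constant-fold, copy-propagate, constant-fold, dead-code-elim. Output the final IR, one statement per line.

Answer: return 0

Derivation:
Initial IR:
  v = 0
  t = v * 1
  a = 9 * 1
  z = v * 1
  c = z
  return c
After constant-fold (6 stmts):
  v = 0
  t = v
  a = 9
  z = v
  c = z
  return c
After copy-propagate (6 stmts):
  v = 0
  t = 0
  a = 9
  z = 0
  c = 0
  return 0
After constant-fold (6 stmts):
  v = 0
  t = 0
  a = 9
  z = 0
  c = 0
  return 0
After dead-code-elim (1 stmts):
  return 0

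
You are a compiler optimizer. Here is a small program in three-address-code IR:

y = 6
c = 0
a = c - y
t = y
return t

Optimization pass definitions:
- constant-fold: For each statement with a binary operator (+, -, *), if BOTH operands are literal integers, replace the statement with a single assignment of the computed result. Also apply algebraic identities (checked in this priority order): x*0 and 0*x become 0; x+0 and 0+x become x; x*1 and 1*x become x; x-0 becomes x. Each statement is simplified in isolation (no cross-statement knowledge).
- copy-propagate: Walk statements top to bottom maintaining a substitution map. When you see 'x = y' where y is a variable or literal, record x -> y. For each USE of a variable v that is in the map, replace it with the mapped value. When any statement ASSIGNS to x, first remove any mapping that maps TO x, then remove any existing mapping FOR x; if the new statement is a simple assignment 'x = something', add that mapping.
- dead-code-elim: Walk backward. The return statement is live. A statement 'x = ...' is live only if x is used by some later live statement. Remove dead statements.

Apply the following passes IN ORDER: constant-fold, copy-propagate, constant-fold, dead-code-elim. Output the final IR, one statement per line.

Answer: return 6

Derivation:
Initial IR:
  y = 6
  c = 0
  a = c - y
  t = y
  return t
After constant-fold (5 stmts):
  y = 6
  c = 0
  a = c - y
  t = y
  return t
After copy-propagate (5 stmts):
  y = 6
  c = 0
  a = 0 - 6
  t = 6
  return 6
After constant-fold (5 stmts):
  y = 6
  c = 0
  a = -6
  t = 6
  return 6
After dead-code-elim (1 stmts):
  return 6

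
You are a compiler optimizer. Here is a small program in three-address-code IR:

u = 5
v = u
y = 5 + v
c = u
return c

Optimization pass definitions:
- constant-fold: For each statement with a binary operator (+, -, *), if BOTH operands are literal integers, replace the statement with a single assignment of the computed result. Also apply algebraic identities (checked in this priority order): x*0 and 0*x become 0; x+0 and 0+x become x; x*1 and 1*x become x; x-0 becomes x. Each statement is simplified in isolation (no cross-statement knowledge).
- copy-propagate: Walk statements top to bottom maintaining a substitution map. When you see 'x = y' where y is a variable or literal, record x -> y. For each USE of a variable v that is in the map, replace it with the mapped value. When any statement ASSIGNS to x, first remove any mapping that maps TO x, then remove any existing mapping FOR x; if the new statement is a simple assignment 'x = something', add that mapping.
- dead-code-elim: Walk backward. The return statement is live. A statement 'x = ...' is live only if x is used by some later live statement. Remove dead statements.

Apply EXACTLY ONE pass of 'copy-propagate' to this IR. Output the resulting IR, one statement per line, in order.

Applying copy-propagate statement-by-statement:
  [1] u = 5  (unchanged)
  [2] v = u  -> v = 5
  [3] y = 5 + v  -> y = 5 + 5
  [4] c = u  -> c = 5
  [5] return c  -> return 5
Result (5 stmts):
  u = 5
  v = 5
  y = 5 + 5
  c = 5
  return 5

Answer: u = 5
v = 5
y = 5 + 5
c = 5
return 5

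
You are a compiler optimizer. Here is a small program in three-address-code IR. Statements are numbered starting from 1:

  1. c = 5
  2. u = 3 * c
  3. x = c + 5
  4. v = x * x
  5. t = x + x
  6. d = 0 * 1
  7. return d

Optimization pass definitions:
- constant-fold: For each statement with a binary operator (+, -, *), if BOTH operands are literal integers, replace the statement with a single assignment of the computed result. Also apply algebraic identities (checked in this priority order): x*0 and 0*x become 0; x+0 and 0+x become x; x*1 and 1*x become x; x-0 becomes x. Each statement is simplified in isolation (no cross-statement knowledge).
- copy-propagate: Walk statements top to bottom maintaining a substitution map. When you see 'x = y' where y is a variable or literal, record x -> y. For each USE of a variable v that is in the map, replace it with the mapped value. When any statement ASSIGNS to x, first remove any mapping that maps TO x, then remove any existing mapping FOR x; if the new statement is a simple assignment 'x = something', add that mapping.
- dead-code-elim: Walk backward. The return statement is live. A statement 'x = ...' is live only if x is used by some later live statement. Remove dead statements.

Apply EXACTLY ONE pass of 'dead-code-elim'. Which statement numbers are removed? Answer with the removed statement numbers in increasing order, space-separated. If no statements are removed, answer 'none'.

Backward liveness scan:
Stmt 1 'c = 5': DEAD (c not in live set [])
Stmt 2 'u = 3 * c': DEAD (u not in live set [])
Stmt 3 'x = c + 5': DEAD (x not in live set [])
Stmt 4 'v = x * x': DEAD (v not in live set [])
Stmt 5 't = x + x': DEAD (t not in live set [])
Stmt 6 'd = 0 * 1': KEEP (d is live); live-in = []
Stmt 7 'return d': KEEP (return); live-in = ['d']
Removed statement numbers: [1, 2, 3, 4, 5]
Surviving IR:
  d = 0 * 1
  return d

Answer: 1 2 3 4 5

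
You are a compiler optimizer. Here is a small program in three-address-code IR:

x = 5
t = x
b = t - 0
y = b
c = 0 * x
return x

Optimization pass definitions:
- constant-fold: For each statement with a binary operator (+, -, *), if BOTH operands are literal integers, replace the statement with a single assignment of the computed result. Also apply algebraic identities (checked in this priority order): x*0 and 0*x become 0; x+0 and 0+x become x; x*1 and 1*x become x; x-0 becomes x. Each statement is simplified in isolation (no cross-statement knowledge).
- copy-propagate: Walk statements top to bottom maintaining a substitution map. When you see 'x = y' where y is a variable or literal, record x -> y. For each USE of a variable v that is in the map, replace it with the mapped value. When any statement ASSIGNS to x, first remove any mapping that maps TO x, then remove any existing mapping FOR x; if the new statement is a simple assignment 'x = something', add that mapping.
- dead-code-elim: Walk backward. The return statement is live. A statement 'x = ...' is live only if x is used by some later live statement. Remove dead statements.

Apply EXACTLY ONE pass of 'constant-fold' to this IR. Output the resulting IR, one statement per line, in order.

Applying constant-fold statement-by-statement:
  [1] x = 5  (unchanged)
  [2] t = x  (unchanged)
  [3] b = t - 0  -> b = t
  [4] y = b  (unchanged)
  [5] c = 0 * x  -> c = 0
  [6] return x  (unchanged)
Result (6 stmts):
  x = 5
  t = x
  b = t
  y = b
  c = 0
  return x

Answer: x = 5
t = x
b = t
y = b
c = 0
return x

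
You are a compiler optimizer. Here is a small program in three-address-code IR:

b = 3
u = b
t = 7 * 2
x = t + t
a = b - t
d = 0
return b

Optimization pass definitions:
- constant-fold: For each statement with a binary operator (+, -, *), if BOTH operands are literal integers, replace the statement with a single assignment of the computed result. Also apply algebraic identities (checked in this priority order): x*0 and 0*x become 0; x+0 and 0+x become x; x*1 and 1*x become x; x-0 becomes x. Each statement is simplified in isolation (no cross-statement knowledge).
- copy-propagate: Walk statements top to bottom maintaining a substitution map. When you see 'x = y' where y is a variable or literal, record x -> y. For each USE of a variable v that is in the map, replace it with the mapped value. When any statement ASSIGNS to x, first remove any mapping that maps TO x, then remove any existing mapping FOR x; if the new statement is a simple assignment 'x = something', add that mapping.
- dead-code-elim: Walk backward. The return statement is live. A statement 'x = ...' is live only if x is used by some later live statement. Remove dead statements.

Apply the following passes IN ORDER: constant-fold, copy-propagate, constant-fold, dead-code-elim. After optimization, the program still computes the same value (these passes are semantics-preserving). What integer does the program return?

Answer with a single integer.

Initial IR:
  b = 3
  u = b
  t = 7 * 2
  x = t + t
  a = b - t
  d = 0
  return b
After constant-fold (7 stmts):
  b = 3
  u = b
  t = 14
  x = t + t
  a = b - t
  d = 0
  return b
After copy-propagate (7 stmts):
  b = 3
  u = 3
  t = 14
  x = 14 + 14
  a = 3 - 14
  d = 0
  return 3
After constant-fold (7 stmts):
  b = 3
  u = 3
  t = 14
  x = 28
  a = -11
  d = 0
  return 3
After dead-code-elim (1 stmts):
  return 3
Evaluate:
  b = 3  =>  b = 3
  u = b  =>  u = 3
  t = 7 * 2  =>  t = 14
  x = t + t  =>  x = 28
  a = b - t  =>  a = -11
  d = 0  =>  d = 0
  return b = 3

Answer: 3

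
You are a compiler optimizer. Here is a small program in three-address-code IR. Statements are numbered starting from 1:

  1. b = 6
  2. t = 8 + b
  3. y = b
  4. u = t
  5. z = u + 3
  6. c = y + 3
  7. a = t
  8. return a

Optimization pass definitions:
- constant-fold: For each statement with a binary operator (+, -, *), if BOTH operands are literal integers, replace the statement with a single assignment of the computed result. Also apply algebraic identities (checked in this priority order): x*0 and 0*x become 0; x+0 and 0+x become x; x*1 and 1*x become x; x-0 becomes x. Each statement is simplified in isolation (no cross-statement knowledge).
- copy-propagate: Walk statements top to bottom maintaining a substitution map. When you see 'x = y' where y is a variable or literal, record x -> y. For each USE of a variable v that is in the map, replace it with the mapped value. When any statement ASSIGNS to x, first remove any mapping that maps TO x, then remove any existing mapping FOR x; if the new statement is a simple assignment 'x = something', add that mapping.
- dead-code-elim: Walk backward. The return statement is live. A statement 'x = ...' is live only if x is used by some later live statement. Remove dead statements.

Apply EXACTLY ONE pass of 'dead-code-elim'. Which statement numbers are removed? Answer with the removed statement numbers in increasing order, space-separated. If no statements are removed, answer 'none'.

Backward liveness scan:
Stmt 1 'b = 6': KEEP (b is live); live-in = []
Stmt 2 't = 8 + b': KEEP (t is live); live-in = ['b']
Stmt 3 'y = b': DEAD (y not in live set ['t'])
Stmt 4 'u = t': DEAD (u not in live set ['t'])
Stmt 5 'z = u + 3': DEAD (z not in live set ['t'])
Stmt 6 'c = y + 3': DEAD (c not in live set ['t'])
Stmt 7 'a = t': KEEP (a is live); live-in = ['t']
Stmt 8 'return a': KEEP (return); live-in = ['a']
Removed statement numbers: [3, 4, 5, 6]
Surviving IR:
  b = 6
  t = 8 + b
  a = t
  return a

Answer: 3 4 5 6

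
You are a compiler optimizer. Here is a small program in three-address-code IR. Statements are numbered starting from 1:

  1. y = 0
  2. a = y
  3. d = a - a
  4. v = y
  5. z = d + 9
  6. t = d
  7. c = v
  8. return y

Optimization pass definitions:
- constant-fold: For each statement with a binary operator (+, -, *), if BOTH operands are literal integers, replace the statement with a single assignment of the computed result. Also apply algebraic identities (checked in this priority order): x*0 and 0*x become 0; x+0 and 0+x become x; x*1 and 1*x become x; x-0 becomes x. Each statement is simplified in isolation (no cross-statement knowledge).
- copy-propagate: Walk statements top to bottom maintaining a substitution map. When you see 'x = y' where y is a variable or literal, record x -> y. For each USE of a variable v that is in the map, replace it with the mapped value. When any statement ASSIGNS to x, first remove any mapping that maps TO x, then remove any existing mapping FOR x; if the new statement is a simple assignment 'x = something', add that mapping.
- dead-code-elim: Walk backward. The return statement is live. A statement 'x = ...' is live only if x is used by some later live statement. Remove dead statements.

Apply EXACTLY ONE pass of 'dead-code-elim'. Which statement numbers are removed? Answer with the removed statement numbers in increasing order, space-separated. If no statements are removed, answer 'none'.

Answer: 2 3 4 5 6 7

Derivation:
Backward liveness scan:
Stmt 1 'y = 0': KEEP (y is live); live-in = []
Stmt 2 'a = y': DEAD (a not in live set ['y'])
Stmt 3 'd = a - a': DEAD (d not in live set ['y'])
Stmt 4 'v = y': DEAD (v not in live set ['y'])
Stmt 5 'z = d + 9': DEAD (z not in live set ['y'])
Stmt 6 't = d': DEAD (t not in live set ['y'])
Stmt 7 'c = v': DEAD (c not in live set ['y'])
Stmt 8 'return y': KEEP (return); live-in = ['y']
Removed statement numbers: [2, 3, 4, 5, 6, 7]
Surviving IR:
  y = 0
  return y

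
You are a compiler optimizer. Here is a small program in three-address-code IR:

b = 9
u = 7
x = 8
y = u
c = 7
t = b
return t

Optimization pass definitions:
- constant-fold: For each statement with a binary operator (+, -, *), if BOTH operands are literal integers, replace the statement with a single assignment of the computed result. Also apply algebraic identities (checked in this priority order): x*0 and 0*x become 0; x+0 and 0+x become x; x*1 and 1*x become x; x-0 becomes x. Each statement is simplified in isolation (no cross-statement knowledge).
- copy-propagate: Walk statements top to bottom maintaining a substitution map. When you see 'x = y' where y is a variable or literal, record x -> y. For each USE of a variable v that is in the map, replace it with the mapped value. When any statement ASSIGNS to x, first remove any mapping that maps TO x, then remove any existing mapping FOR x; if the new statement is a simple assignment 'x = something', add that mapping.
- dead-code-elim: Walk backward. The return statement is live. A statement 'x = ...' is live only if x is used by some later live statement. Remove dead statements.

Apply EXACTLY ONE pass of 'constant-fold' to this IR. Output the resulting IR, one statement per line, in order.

Applying constant-fold statement-by-statement:
  [1] b = 9  (unchanged)
  [2] u = 7  (unchanged)
  [3] x = 8  (unchanged)
  [4] y = u  (unchanged)
  [5] c = 7  (unchanged)
  [6] t = b  (unchanged)
  [7] return t  (unchanged)
Result (7 stmts):
  b = 9
  u = 7
  x = 8
  y = u
  c = 7
  t = b
  return t

Answer: b = 9
u = 7
x = 8
y = u
c = 7
t = b
return t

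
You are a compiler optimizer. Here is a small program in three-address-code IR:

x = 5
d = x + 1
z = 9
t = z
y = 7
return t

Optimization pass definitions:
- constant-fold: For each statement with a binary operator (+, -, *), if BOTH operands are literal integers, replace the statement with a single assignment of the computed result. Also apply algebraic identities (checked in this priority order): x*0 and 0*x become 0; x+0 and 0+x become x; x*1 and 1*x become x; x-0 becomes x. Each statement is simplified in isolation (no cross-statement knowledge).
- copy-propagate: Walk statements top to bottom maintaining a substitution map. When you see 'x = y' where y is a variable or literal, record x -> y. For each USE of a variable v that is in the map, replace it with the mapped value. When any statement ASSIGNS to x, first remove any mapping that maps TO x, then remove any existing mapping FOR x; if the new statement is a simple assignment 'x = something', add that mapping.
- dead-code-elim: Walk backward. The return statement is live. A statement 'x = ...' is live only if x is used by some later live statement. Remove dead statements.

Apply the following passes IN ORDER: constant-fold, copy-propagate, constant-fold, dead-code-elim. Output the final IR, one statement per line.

Answer: return 9

Derivation:
Initial IR:
  x = 5
  d = x + 1
  z = 9
  t = z
  y = 7
  return t
After constant-fold (6 stmts):
  x = 5
  d = x + 1
  z = 9
  t = z
  y = 7
  return t
After copy-propagate (6 stmts):
  x = 5
  d = 5 + 1
  z = 9
  t = 9
  y = 7
  return 9
After constant-fold (6 stmts):
  x = 5
  d = 6
  z = 9
  t = 9
  y = 7
  return 9
After dead-code-elim (1 stmts):
  return 9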